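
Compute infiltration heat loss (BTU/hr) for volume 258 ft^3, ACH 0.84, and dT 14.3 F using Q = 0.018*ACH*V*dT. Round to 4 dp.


Q = 0.018 * 0.84 * 258 * 14.3 = 55.7837 BTU/hr

55.7837 BTU/hr


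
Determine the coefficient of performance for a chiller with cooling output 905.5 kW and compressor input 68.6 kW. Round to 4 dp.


COP = 905.5 / 68.6 = 13.1997

13.1997


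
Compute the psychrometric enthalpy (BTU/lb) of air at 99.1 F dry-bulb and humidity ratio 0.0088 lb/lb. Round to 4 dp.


h = 0.24*99.1 + 0.0088*(1061+0.444*99.1) = 33.5080 BTU/lb

33.5080 BTU/lb


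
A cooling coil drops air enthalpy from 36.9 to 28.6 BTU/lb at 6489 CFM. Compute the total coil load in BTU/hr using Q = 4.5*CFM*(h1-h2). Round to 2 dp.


Q = 4.5 * 6489 * (36.9 - 28.6) = 242364.15 BTU/hr

242364.15 BTU/hr


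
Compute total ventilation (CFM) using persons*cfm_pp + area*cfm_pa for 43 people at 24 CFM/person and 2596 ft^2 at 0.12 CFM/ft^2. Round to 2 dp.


Total = 43*24 + 2596*0.12 = 1343.52 CFM

1343.52 CFM


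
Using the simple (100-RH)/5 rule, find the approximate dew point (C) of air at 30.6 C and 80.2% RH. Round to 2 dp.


Td = 30.6 - (100-80.2)/5 = 26.64 C

26.64 C


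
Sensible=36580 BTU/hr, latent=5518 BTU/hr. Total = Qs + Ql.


Qt = 36580 + 5518 = 42098 BTU/hr

42098 BTU/hr


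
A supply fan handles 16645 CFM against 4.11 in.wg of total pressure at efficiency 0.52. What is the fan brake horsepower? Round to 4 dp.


BHP = 16645 * 4.11 / (6356 * 0.52) = 20.6985 hp

20.6985 hp


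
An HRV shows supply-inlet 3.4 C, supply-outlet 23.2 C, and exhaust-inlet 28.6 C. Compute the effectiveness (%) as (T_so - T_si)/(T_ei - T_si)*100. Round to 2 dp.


eff = (23.2-3.4)/(28.6-3.4)*100 = 78.57 %

78.57 %


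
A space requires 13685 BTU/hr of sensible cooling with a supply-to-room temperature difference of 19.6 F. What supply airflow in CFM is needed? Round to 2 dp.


CFM = 13685 / (1.08 * 19.6) = 646.49

646.49 CFM


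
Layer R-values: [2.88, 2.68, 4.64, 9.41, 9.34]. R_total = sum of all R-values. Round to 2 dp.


R_total = 2.88 + 2.68 + 4.64 + 9.41 + 9.34 = 28.95

28.95


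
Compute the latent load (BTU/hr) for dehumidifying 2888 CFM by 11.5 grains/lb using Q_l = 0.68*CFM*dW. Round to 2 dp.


Q = 0.68 * 2888 * 11.5 = 22584.16 BTU/hr

22584.16 BTU/hr


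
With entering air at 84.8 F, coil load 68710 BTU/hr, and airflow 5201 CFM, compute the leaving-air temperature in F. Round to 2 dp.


dT = 68710/(1.08*5201) = 12.2323
T_leave = 84.8 - 12.2323 = 72.57 F

72.57 F


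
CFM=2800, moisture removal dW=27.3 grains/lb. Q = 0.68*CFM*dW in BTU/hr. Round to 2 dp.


Q = 0.68 * 2800 * 27.3 = 51979.20 BTU/hr

51979.20 BTU/hr


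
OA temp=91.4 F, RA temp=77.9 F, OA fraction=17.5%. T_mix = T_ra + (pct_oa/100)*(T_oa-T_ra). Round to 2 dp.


T_mix = 77.9 + (17.5/100)*(91.4-77.9) = 80.26 F

80.26 F


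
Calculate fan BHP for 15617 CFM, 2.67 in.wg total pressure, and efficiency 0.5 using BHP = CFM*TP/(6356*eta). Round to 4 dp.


BHP = 15617 * 2.67 / (6356 * 0.5) = 13.1206 hp

13.1206 hp


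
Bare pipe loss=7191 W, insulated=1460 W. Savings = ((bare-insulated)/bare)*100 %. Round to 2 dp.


Savings = ((7191-1460)/7191)*100 = 79.70 %

79.70 %


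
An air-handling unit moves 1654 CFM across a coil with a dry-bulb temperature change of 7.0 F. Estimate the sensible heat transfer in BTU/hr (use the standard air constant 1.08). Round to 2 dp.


Q = 1.08 * 1654 * 7.0 = 12504.24 BTU/hr

12504.24 BTU/hr


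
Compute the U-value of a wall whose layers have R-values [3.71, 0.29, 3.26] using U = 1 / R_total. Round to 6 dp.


R_total = 3.71 + 0.29 + 3.26 = 7.26
U = 1/7.26 = 0.137741

0.137741


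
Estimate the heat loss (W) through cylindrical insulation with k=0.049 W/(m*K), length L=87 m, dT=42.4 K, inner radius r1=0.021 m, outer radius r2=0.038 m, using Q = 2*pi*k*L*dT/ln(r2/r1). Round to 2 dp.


Q = 2*pi*0.049*87*42.4/ln(0.038/0.021) = 1914.96 W

1914.96 W


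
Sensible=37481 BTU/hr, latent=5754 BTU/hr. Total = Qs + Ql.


Qt = 37481 + 5754 = 43235 BTU/hr

43235 BTU/hr


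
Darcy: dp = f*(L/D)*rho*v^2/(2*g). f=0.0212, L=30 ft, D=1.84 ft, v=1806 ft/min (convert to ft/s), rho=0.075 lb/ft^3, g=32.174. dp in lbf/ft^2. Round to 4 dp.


v_fps = 1806/60 = 30.1 ft/s
dp = 0.0212*(30/1.84)*0.075*30.1^2/(2*32.174) = 0.3650 lbf/ft^2

0.3650 lbf/ft^2


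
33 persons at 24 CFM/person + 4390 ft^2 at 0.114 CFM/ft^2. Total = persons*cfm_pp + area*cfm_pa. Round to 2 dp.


Total = 33*24 + 4390*0.114 = 1292.46 CFM

1292.46 CFM


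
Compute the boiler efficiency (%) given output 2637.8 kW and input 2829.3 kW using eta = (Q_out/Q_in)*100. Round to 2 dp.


eta = (2637.8/2829.3)*100 = 93.23 %

93.23 %


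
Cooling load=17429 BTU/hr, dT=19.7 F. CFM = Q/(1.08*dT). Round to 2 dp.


CFM = 17429 / (1.08 * 19.7) = 819.19

819.19 CFM


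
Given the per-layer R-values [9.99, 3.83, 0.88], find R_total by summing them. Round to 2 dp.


R_total = 9.99 + 3.83 + 0.88 = 14.70

14.70


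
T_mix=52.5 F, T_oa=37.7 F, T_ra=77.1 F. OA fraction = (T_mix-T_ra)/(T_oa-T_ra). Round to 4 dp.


frac = (52.5 - 77.1) / (37.7 - 77.1) = 0.6244

0.6244


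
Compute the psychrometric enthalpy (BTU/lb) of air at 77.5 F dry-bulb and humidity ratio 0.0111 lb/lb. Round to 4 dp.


h = 0.24*77.5 + 0.0111*(1061+0.444*77.5) = 30.7591 BTU/lb

30.7591 BTU/lb


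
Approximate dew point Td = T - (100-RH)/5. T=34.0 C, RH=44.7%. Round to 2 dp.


Td = 34.0 - (100-44.7)/5 = 22.94 C

22.94 C


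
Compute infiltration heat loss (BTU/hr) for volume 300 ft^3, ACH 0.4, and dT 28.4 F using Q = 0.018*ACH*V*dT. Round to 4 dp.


Q = 0.018 * 0.4 * 300 * 28.4 = 61.3440 BTU/hr

61.3440 BTU/hr


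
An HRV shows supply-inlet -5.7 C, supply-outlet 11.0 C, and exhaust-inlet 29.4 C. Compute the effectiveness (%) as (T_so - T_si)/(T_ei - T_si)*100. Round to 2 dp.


eff = (11.0-(-5.7))/(29.4-(-5.7))*100 = 47.58 %

47.58 %


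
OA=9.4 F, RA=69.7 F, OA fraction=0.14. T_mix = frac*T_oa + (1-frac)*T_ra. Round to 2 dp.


T_mix = 0.14*9.4 + 0.86*69.7 = 61.26 F

61.26 F


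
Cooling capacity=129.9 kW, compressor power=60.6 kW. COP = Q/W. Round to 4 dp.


COP = 129.9 / 60.6 = 2.1436

2.1436


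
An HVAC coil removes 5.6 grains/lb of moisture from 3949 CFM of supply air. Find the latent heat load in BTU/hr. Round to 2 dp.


Q = 0.68 * 3949 * 5.6 = 15037.79 BTU/hr

15037.79 BTU/hr


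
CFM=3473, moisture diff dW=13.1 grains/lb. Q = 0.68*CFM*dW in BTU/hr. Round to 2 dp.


Q = 0.68 * 3473 * 13.1 = 30937.48 BTU/hr

30937.48 BTU/hr


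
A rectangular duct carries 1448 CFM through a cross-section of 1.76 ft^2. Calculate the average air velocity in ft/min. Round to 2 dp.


V = 1448 / 1.76 = 822.73 ft/min

822.73 ft/min


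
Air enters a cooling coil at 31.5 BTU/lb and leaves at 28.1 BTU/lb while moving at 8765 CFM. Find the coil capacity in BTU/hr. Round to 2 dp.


Q = 4.5 * 8765 * (31.5 - 28.1) = 134104.50 BTU/hr

134104.50 BTU/hr


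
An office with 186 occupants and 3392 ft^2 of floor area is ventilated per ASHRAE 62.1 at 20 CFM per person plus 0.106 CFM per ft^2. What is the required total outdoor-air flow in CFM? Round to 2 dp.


Total = 186*20 + 3392*0.106 = 4079.55 CFM

4079.55 CFM


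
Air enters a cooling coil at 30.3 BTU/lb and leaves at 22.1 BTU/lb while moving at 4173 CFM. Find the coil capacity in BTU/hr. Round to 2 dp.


Q = 4.5 * 4173 * (30.3 - 22.1) = 153983.70 BTU/hr

153983.70 BTU/hr


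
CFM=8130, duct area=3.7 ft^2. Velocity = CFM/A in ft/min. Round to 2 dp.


V = 8130 / 3.7 = 2197.30 ft/min

2197.30 ft/min


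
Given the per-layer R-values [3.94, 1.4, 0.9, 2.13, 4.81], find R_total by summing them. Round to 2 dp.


R_total = 3.94 + 1.4 + 0.9 + 2.13 + 4.81 = 13.18

13.18


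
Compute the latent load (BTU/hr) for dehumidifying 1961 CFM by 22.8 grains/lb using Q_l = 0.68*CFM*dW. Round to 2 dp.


Q = 0.68 * 1961 * 22.8 = 30403.34 BTU/hr

30403.34 BTU/hr


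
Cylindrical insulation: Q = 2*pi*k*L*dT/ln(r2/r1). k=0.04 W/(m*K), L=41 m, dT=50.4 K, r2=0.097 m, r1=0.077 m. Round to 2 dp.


Q = 2*pi*0.04*41*50.4/ln(0.097/0.077) = 2249.16 W

2249.16 W


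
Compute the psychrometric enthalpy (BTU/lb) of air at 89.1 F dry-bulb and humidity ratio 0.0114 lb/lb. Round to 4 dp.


h = 0.24*89.1 + 0.0114*(1061+0.444*89.1) = 33.9304 BTU/lb

33.9304 BTU/lb


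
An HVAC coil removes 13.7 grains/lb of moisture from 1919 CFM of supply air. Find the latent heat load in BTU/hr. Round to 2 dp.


Q = 0.68 * 1919 * 13.7 = 17877.40 BTU/hr

17877.40 BTU/hr


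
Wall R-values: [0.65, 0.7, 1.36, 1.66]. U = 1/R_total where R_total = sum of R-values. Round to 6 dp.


R_total = 0.65 + 0.7 + 1.36 + 1.66 = 4.37
U = 1/4.37 = 0.228833

0.228833


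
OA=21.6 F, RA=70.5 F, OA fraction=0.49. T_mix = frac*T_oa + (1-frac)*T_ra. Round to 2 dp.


T_mix = 0.49*21.6 + 0.51*70.5 = 46.54 F

46.54 F


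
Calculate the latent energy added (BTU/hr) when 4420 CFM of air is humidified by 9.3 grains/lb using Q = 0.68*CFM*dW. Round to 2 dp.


Q = 0.68 * 4420 * 9.3 = 27952.08 BTU/hr

27952.08 BTU/hr


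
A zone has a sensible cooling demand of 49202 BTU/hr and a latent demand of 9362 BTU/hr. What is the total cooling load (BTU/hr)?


Qt = 49202 + 9362 = 58564 BTU/hr

58564 BTU/hr


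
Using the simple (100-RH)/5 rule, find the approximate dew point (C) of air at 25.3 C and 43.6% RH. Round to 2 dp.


Td = 25.3 - (100-43.6)/5 = 14.02 C

14.02 C


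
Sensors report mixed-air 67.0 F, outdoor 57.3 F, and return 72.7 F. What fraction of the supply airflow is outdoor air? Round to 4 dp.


frac = (67.0 - 72.7) / (57.3 - 72.7) = 0.3701

0.3701


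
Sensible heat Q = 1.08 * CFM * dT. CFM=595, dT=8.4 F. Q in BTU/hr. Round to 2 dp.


Q = 1.08 * 595 * 8.4 = 5397.84 BTU/hr

5397.84 BTU/hr


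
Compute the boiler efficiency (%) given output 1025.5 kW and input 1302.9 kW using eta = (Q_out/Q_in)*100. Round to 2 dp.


eta = (1025.5/1302.9)*100 = 78.71 %

78.71 %


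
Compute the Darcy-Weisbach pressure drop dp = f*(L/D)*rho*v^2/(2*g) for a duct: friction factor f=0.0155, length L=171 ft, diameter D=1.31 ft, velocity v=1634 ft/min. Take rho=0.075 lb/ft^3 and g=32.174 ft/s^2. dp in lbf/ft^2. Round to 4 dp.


v_fps = 1634/60 = 27.2333 ft/s
dp = 0.0155*(171/1.31)*0.075*27.2333^2/(2*32.174) = 1.7490 lbf/ft^2

1.7490 lbf/ft^2


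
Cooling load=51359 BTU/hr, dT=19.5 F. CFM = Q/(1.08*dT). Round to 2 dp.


CFM = 51359 / (1.08 * 19.5) = 2438.70

2438.70 CFM


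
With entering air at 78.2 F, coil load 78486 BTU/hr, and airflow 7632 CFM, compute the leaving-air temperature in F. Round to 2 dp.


dT = 78486/(1.08*7632) = 9.5220
T_leave = 78.2 - 9.5220 = 68.68 F

68.68 F


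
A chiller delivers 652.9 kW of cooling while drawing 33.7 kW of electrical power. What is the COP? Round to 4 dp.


COP = 652.9 / 33.7 = 19.3739

19.3739


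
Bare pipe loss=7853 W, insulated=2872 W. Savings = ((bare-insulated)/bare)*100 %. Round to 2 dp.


Savings = ((7853-2872)/7853)*100 = 63.43 %

63.43 %


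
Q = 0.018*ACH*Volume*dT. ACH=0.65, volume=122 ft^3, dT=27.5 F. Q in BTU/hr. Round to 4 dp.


Q = 0.018 * 0.65 * 122 * 27.5 = 39.2535 BTU/hr

39.2535 BTU/hr


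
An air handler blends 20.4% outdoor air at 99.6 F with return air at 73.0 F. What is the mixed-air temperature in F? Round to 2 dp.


T_mix = 73.0 + (20.4/100)*(99.6-73.0) = 78.43 F

78.43 F


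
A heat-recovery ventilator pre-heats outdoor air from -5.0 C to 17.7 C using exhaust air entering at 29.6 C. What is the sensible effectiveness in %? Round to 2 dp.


eff = (17.7-(-5.0))/(29.6-(-5.0))*100 = 65.61 %

65.61 %


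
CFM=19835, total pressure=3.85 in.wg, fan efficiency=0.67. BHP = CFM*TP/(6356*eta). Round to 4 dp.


BHP = 19835 * 3.85 / (6356 * 0.67) = 17.9322 hp

17.9322 hp


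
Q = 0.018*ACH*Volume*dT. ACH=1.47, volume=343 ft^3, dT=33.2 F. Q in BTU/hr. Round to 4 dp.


Q = 0.018 * 1.47 * 343 * 33.2 = 301.3159 BTU/hr

301.3159 BTU/hr


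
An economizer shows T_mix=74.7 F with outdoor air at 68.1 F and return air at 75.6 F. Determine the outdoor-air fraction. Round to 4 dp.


frac = (74.7 - 75.6) / (68.1 - 75.6) = 0.1200

0.1200


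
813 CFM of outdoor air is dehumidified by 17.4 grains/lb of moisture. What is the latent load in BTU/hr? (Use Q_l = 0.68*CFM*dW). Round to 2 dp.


Q = 0.68 * 813 * 17.4 = 9619.42 BTU/hr

9619.42 BTU/hr


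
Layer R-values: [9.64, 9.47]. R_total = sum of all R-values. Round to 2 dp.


R_total = 9.64 + 9.47 = 19.11

19.11


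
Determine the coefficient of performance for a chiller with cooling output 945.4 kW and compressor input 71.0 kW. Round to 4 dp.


COP = 945.4 / 71.0 = 13.3155

13.3155


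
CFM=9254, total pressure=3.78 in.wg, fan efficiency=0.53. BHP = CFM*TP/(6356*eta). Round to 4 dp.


BHP = 9254 * 3.78 / (6356 * 0.53) = 10.3839 hp

10.3839 hp


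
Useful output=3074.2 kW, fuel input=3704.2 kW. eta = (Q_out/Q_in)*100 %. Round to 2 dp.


eta = (3074.2/3704.2)*100 = 82.99 %

82.99 %


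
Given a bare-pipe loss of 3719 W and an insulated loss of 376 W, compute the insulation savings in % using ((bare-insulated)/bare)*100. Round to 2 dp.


Savings = ((3719-376)/3719)*100 = 89.89 %

89.89 %


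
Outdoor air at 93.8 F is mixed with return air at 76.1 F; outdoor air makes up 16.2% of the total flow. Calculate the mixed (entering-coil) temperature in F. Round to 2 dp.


T_mix = 76.1 + (16.2/100)*(93.8-76.1) = 78.97 F

78.97 F


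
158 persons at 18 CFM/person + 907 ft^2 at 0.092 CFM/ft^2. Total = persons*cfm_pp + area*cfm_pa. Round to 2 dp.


Total = 158*18 + 907*0.092 = 2927.44 CFM

2927.44 CFM


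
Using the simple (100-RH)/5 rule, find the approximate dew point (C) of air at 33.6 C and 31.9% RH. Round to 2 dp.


Td = 33.6 - (100-31.9)/5 = 19.98 C

19.98 C


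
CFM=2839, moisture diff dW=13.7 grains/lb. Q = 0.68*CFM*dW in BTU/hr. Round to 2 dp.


Q = 0.68 * 2839 * 13.7 = 26448.12 BTU/hr

26448.12 BTU/hr


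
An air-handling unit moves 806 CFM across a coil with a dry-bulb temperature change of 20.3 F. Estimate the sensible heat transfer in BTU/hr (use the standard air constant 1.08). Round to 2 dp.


Q = 1.08 * 806 * 20.3 = 17670.74 BTU/hr

17670.74 BTU/hr


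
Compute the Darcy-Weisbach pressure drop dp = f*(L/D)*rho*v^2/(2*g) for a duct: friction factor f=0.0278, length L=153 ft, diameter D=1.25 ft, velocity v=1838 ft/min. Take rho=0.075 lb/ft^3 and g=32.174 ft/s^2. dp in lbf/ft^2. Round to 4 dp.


v_fps = 1838/60 = 30.6333 ft/s
dp = 0.0278*(153/1.25)*0.075*30.6333^2/(2*32.174) = 3.7217 lbf/ft^2

3.7217 lbf/ft^2


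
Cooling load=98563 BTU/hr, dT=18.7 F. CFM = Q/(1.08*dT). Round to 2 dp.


CFM = 98563 / (1.08 * 18.7) = 4880.32

4880.32 CFM


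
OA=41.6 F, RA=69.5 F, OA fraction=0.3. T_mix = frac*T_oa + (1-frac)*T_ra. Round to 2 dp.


T_mix = 0.3*41.6 + 0.7*69.5 = 61.13 F

61.13 F


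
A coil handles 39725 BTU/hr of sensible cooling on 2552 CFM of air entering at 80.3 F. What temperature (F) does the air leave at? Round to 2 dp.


dT = 39725/(1.08*2552) = 14.4132
T_leave = 80.3 - 14.4132 = 65.89 F

65.89 F


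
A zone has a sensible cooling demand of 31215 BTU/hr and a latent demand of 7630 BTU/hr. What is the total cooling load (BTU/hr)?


Qt = 31215 + 7630 = 38845 BTU/hr

38845 BTU/hr


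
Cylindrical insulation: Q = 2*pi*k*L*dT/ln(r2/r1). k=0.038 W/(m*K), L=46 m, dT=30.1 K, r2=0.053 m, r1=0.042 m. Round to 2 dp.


Q = 2*pi*0.038*46*30.1/ln(0.053/0.042) = 1421.14 W

1421.14 W


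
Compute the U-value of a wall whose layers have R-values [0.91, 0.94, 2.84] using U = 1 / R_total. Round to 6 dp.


R_total = 0.91 + 0.94 + 2.84 = 4.69
U = 1/4.69 = 0.213220

0.213220


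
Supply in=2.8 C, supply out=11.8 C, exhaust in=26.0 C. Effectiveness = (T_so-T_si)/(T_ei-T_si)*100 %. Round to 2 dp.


eff = (11.8-2.8)/(26.0-2.8)*100 = 38.79 %

38.79 %


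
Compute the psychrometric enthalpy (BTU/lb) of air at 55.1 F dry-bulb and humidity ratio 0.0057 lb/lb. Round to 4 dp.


h = 0.24*55.1 + 0.0057*(1061+0.444*55.1) = 19.4111 BTU/lb

19.4111 BTU/lb


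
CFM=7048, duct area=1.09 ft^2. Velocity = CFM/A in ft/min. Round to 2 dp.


V = 7048 / 1.09 = 6466.06 ft/min

6466.06 ft/min


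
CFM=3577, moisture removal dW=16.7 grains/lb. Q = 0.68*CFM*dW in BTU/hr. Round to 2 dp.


Q = 0.68 * 3577 * 16.7 = 40620.41 BTU/hr

40620.41 BTU/hr


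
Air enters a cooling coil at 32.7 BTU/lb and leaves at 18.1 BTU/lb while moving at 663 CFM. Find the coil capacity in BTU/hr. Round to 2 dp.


Q = 4.5 * 663 * (32.7 - 18.1) = 43559.10 BTU/hr

43559.10 BTU/hr


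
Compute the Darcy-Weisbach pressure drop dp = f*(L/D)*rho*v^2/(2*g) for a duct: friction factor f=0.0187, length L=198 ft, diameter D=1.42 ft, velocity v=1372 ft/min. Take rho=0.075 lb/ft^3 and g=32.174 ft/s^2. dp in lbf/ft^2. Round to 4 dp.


v_fps = 1372/60 = 22.8667 ft/s
dp = 0.0187*(198/1.42)*0.075*22.8667^2/(2*32.174) = 1.5891 lbf/ft^2

1.5891 lbf/ft^2


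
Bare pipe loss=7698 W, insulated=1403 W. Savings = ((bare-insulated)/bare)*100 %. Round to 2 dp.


Savings = ((7698-1403)/7698)*100 = 81.77 %

81.77 %


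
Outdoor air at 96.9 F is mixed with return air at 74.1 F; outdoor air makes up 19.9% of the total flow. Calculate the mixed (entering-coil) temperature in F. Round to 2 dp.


T_mix = 74.1 + (19.9/100)*(96.9-74.1) = 78.64 F

78.64 F


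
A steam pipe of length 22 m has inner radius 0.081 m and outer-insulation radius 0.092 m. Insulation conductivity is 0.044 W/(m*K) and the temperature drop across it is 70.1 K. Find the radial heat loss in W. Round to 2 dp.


Q = 2*pi*0.044*22*70.1/ln(0.092/0.081) = 3348.19 W

3348.19 W


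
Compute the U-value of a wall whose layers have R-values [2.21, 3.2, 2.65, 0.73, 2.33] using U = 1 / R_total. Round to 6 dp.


R_total = 2.21 + 3.2 + 2.65 + 0.73 + 2.33 = 11.12
U = 1/11.12 = 0.089928

0.089928


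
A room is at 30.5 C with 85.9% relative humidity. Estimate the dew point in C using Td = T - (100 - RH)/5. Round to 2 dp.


Td = 30.5 - (100-85.9)/5 = 27.68 C

27.68 C


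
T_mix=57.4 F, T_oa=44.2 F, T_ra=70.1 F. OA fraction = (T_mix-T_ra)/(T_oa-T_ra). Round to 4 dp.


frac = (57.4 - 70.1) / (44.2 - 70.1) = 0.4903

0.4903


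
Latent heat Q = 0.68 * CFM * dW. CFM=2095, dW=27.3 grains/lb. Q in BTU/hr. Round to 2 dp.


Q = 0.68 * 2095 * 27.3 = 38891.58 BTU/hr

38891.58 BTU/hr


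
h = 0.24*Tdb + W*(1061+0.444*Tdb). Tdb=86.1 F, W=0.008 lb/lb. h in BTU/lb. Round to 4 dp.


h = 0.24*86.1 + 0.008*(1061+0.444*86.1) = 29.4578 BTU/lb

29.4578 BTU/lb


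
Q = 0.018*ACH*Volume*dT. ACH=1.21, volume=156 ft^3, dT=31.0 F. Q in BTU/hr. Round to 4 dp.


Q = 0.018 * 1.21 * 156 * 31.0 = 105.3281 BTU/hr

105.3281 BTU/hr


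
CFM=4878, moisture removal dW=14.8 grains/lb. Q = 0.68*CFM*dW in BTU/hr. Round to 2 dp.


Q = 0.68 * 4878 * 14.8 = 49092.19 BTU/hr

49092.19 BTU/hr


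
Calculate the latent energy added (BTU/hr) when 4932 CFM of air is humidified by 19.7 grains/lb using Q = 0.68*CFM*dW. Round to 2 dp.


Q = 0.68 * 4932 * 19.7 = 66069.07 BTU/hr

66069.07 BTU/hr


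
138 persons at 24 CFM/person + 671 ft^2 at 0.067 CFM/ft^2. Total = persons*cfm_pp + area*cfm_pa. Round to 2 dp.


Total = 138*24 + 671*0.067 = 3356.96 CFM

3356.96 CFM


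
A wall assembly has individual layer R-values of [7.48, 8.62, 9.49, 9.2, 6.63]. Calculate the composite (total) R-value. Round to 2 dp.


R_total = 7.48 + 8.62 + 9.49 + 9.2 + 6.63 = 41.42

41.42


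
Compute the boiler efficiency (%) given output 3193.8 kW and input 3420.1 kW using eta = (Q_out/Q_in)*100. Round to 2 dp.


eta = (3193.8/3420.1)*100 = 93.38 %

93.38 %


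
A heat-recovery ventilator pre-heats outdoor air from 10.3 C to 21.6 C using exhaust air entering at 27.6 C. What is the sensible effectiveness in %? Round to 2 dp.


eff = (21.6-10.3)/(27.6-10.3)*100 = 65.32 %

65.32 %


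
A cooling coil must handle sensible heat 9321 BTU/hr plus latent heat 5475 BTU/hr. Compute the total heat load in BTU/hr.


Qt = 9321 + 5475 = 14796 BTU/hr

14796 BTU/hr


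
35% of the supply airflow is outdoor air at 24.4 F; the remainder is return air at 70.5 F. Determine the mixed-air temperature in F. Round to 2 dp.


T_mix = 0.35*24.4 + 0.65*70.5 = 54.37 F

54.37 F


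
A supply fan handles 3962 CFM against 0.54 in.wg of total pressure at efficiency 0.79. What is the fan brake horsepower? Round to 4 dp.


BHP = 3962 * 0.54 / (6356 * 0.79) = 0.4261 hp

0.4261 hp


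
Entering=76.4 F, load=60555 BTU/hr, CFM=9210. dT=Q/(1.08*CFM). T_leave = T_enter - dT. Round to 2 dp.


dT = 60555/(1.08*9210) = 6.0879
T_leave = 76.4 - 6.0879 = 70.31 F

70.31 F


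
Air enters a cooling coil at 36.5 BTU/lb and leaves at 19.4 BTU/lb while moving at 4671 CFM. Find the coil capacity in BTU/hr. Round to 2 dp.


Q = 4.5 * 4671 * (36.5 - 19.4) = 359433.45 BTU/hr

359433.45 BTU/hr


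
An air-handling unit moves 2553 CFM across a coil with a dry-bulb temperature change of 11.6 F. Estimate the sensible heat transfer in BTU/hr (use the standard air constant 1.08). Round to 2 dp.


Q = 1.08 * 2553 * 11.6 = 31983.98 BTU/hr

31983.98 BTU/hr


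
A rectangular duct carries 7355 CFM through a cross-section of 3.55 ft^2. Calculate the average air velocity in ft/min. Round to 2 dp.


V = 7355 / 3.55 = 2071.83 ft/min

2071.83 ft/min


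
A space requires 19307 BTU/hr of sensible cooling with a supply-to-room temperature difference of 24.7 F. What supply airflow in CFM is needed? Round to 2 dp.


CFM = 19307 / (1.08 * 24.7) = 723.76

723.76 CFM


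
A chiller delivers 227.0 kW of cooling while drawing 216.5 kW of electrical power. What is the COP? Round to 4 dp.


COP = 227.0 / 216.5 = 1.0485

1.0485


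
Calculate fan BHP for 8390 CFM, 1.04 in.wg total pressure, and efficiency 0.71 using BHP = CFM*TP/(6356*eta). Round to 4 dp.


BHP = 8390 * 1.04 / (6356 * 0.71) = 1.9335 hp

1.9335 hp


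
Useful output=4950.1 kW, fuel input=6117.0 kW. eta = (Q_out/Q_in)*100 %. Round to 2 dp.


eta = (4950.1/6117.0)*100 = 80.92 %

80.92 %


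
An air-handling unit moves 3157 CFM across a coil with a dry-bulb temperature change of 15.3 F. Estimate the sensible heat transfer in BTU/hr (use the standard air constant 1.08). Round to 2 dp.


Q = 1.08 * 3157 * 15.3 = 52166.27 BTU/hr

52166.27 BTU/hr


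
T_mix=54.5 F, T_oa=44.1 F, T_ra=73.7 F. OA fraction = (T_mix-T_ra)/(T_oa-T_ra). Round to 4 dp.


frac = (54.5 - 73.7) / (44.1 - 73.7) = 0.6486

0.6486


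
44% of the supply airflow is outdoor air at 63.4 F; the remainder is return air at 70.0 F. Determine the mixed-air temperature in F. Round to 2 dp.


T_mix = 0.44*63.4 + 0.56*70.0 = 67.10 F

67.10 F


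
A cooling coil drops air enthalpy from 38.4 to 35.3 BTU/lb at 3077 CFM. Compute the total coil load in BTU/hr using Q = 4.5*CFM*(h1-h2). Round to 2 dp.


Q = 4.5 * 3077 * (38.4 - 35.3) = 42924.15 BTU/hr

42924.15 BTU/hr


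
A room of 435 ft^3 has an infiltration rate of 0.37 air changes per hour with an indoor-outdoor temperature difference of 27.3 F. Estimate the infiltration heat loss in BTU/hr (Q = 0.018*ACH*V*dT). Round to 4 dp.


Q = 0.018 * 0.37 * 435 * 27.3 = 79.0908 BTU/hr

79.0908 BTU/hr


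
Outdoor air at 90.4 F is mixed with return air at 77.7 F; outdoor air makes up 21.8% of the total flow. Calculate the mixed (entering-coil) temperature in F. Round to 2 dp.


T_mix = 77.7 + (21.8/100)*(90.4-77.7) = 80.47 F

80.47 F


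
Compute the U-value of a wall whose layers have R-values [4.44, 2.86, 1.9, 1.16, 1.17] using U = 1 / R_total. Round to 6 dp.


R_total = 4.44 + 2.86 + 1.9 + 1.16 + 1.17 = 11.53
U = 1/11.53 = 0.086730

0.086730


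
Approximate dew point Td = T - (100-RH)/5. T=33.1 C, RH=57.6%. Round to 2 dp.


Td = 33.1 - (100-57.6)/5 = 24.62 C

24.62 C


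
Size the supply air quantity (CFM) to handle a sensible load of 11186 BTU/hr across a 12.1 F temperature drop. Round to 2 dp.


CFM = 11186 / (1.08 * 12.1) = 855.98

855.98 CFM


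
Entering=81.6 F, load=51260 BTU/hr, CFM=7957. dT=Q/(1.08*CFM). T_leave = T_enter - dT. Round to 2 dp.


dT = 51260/(1.08*7957) = 5.9649
T_leave = 81.6 - 5.9649 = 75.64 F

75.64 F


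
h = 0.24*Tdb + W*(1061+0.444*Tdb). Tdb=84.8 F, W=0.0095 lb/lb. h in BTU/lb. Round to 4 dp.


h = 0.24*84.8 + 0.0095*(1061+0.444*84.8) = 30.7892 BTU/lb

30.7892 BTU/lb


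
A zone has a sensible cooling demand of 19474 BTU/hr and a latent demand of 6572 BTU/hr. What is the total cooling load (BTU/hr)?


Qt = 19474 + 6572 = 26046 BTU/hr

26046 BTU/hr


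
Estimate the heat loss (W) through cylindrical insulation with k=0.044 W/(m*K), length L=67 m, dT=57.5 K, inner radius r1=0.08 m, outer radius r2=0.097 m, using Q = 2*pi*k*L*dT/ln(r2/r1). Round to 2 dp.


Q = 2*pi*0.044*67*57.5/ln(0.097/0.08) = 5527.50 W

5527.50 W


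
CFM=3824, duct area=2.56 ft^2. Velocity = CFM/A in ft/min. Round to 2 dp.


V = 3824 / 2.56 = 1493.75 ft/min

1493.75 ft/min


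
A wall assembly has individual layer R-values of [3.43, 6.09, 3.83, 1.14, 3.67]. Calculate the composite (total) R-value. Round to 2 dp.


R_total = 3.43 + 6.09 + 3.83 + 1.14 + 3.67 = 18.16

18.16


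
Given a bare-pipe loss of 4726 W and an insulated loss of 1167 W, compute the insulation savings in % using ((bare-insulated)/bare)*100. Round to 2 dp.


Savings = ((4726-1167)/4726)*100 = 75.31 %

75.31 %


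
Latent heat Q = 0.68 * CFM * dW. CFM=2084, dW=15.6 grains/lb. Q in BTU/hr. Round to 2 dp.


Q = 0.68 * 2084 * 15.6 = 22107.07 BTU/hr

22107.07 BTU/hr


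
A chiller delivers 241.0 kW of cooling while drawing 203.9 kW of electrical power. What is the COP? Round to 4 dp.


COP = 241.0 / 203.9 = 1.1820

1.1820


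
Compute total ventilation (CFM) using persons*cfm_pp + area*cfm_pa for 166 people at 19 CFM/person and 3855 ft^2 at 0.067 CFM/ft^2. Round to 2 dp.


Total = 166*19 + 3855*0.067 = 3412.29 CFM

3412.29 CFM


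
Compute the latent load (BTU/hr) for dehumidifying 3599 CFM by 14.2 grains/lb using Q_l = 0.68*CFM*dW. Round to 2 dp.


Q = 0.68 * 3599 * 14.2 = 34751.94 BTU/hr

34751.94 BTU/hr


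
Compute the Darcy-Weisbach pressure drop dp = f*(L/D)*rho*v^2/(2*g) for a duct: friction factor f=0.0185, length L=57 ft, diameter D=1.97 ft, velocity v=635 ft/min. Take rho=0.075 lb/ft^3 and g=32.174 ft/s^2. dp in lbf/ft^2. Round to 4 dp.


v_fps = 635/60 = 10.5833 ft/s
dp = 0.0185*(57/1.97)*0.075*10.5833^2/(2*32.174) = 0.0699 lbf/ft^2

0.0699 lbf/ft^2


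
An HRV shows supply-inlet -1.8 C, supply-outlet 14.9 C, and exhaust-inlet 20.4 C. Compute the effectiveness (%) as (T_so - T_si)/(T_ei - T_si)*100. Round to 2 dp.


eff = (14.9-(-1.8))/(20.4-(-1.8))*100 = 75.23 %

75.23 %


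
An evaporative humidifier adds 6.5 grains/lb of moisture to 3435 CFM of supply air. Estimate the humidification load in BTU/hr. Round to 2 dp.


Q = 0.68 * 3435 * 6.5 = 15182.70 BTU/hr

15182.70 BTU/hr


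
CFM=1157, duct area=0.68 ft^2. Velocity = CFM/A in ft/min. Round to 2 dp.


V = 1157 / 0.68 = 1701.47 ft/min

1701.47 ft/min


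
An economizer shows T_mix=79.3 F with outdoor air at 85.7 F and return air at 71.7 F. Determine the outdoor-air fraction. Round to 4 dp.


frac = (79.3 - 71.7) / (85.7 - 71.7) = 0.5429

0.5429


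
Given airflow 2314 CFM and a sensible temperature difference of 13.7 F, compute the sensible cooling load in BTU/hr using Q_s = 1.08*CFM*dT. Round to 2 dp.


Q = 1.08 * 2314 * 13.7 = 34237.94 BTU/hr

34237.94 BTU/hr


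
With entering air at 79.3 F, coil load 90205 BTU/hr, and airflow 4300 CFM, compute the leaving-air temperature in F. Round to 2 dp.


dT = 90205/(1.08*4300) = 19.4240
T_leave = 79.3 - 19.4240 = 59.88 F

59.88 F


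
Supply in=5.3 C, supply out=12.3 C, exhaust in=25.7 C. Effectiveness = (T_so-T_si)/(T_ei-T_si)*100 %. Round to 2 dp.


eff = (12.3-5.3)/(25.7-5.3)*100 = 34.31 %

34.31 %


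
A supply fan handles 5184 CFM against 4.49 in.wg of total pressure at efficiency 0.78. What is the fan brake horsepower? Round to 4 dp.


BHP = 5184 * 4.49 / (6356 * 0.78) = 4.6950 hp

4.6950 hp


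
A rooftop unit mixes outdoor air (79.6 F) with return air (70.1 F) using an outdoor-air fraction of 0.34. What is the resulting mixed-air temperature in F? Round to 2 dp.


T_mix = 0.34*79.6 + 0.66*70.1 = 73.33 F

73.33 F


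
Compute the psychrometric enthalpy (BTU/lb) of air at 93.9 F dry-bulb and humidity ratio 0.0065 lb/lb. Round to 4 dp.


h = 0.24*93.9 + 0.0065*(1061+0.444*93.9) = 29.7035 BTU/lb

29.7035 BTU/lb


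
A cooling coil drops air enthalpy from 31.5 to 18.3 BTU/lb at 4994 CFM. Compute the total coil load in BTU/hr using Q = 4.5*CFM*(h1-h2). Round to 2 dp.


Q = 4.5 * 4994 * (31.5 - 18.3) = 296643.60 BTU/hr

296643.60 BTU/hr


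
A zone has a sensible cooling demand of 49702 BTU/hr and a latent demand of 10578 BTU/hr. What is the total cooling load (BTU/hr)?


Qt = 49702 + 10578 = 60280 BTU/hr

60280 BTU/hr


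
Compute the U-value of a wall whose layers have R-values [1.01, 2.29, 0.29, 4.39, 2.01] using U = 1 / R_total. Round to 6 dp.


R_total = 1.01 + 2.29 + 0.29 + 4.39 + 2.01 = 9.99
U = 1/9.99 = 0.100100

0.100100


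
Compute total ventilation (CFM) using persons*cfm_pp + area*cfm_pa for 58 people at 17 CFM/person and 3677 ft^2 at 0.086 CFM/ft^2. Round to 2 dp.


Total = 58*17 + 3677*0.086 = 1302.22 CFM

1302.22 CFM


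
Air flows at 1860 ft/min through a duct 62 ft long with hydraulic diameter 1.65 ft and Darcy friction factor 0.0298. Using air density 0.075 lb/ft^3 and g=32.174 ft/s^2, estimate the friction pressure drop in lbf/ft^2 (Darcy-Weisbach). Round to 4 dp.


v_fps = 1860/60 = 31.0 ft/s
dp = 0.0298*(62/1.65)*0.075*31.0^2/(2*32.174) = 1.2542 lbf/ft^2

1.2542 lbf/ft^2


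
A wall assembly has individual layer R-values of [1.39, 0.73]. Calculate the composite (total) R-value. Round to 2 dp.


R_total = 1.39 + 0.73 = 2.12

2.12


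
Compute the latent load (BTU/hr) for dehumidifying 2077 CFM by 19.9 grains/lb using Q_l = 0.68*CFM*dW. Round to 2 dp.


Q = 0.68 * 2077 * 19.9 = 28105.96 BTU/hr

28105.96 BTU/hr


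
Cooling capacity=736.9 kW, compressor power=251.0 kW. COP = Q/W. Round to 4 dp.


COP = 736.9 / 251.0 = 2.9359

2.9359


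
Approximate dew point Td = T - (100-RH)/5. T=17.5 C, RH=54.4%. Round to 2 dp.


Td = 17.5 - (100-54.4)/5 = 8.38 C

8.38 C


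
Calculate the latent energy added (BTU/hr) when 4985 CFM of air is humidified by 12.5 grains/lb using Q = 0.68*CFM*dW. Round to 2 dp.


Q = 0.68 * 4985 * 12.5 = 42372.50 BTU/hr

42372.50 BTU/hr


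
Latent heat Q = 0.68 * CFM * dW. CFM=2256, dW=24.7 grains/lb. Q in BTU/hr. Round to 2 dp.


Q = 0.68 * 2256 * 24.7 = 37891.78 BTU/hr

37891.78 BTU/hr


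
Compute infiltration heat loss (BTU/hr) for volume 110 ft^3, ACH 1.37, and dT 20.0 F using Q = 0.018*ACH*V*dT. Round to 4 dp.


Q = 0.018 * 1.37 * 110 * 20.0 = 54.2520 BTU/hr

54.2520 BTU/hr


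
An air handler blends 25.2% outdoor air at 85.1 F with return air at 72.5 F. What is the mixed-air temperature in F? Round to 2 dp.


T_mix = 72.5 + (25.2/100)*(85.1-72.5) = 75.68 F

75.68 F


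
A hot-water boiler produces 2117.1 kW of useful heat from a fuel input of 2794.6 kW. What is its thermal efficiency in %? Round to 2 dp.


eta = (2117.1/2794.6)*100 = 75.76 %

75.76 %


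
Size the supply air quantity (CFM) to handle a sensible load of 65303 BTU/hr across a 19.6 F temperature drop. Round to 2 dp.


CFM = 65303 / (1.08 * 19.6) = 3084.99

3084.99 CFM


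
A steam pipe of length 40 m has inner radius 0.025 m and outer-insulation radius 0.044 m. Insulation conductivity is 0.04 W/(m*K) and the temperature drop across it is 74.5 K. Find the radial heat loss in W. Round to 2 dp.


Q = 2*pi*0.04*40*74.5/ln(0.044/0.025) = 1324.85 W

1324.85 W


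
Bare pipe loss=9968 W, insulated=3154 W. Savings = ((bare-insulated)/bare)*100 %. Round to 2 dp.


Savings = ((9968-3154)/9968)*100 = 68.36 %

68.36 %


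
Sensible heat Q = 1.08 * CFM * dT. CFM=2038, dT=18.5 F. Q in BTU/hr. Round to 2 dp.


Q = 1.08 * 2038 * 18.5 = 40719.24 BTU/hr

40719.24 BTU/hr


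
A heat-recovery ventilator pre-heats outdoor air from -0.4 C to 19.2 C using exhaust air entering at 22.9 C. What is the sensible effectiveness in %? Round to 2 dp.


eff = (19.2-(-0.4))/(22.9-(-0.4))*100 = 84.12 %

84.12 %


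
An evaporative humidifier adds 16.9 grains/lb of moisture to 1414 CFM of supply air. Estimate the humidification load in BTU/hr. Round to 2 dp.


Q = 0.68 * 1414 * 16.9 = 16249.69 BTU/hr

16249.69 BTU/hr


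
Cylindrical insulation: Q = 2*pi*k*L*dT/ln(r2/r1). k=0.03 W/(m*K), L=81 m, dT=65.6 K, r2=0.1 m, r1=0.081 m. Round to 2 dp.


Q = 2*pi*0.03*81*65.6/ln(0.1/0.081) = 4753.16 W

4753.16 W


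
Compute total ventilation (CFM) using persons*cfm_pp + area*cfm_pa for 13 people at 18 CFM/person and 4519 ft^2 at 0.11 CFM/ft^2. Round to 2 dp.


Total = 13*18 + 4519*0.11 = 731.09 CFM

731.09 CFM


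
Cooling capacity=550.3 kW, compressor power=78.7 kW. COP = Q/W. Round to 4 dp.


COP = 550.3 / 78.7 = 6.9924

6.9924


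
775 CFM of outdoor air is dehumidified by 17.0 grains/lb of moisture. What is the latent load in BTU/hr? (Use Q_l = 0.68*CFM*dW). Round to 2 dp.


Q = 0.68 * 775 * 17.0 = 8959.00 BTU/hr

8959.00 BTU/hr


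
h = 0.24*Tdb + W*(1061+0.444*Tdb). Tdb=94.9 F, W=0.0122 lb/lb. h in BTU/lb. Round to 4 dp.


h = 0.24*94.9 + 0.0122*(1061+0.444*94.9) = 36.2343 BTU/lb

36.2343 BTU/lb


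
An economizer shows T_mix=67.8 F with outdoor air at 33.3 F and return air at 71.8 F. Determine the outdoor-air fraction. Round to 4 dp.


frac = (67.8 - 71.8) / (33.3 - 71.8) = 0.1039

0.1039


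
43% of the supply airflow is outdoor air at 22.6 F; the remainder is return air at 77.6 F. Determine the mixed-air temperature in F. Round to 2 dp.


T_mix = 0.43*22.6 + 0.57*77.6 = 53.95 F

53.95 F


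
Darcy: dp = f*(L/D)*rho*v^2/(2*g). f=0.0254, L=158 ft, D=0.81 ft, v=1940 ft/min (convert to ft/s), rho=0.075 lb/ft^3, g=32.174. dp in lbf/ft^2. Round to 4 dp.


v_fps = 1940/60 = 32.3333 ft/s
dp = 0.0254*(158/0.81)*0.075*32.3333^2/(2*32.174) = 6.0372 lbf/ft^2

6.0372 lbf/ft^2


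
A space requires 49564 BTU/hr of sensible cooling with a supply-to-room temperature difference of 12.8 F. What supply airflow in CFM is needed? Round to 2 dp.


CFM = 49564 / (1.08 * 12.8) = 3585.36

3585.36 CFM


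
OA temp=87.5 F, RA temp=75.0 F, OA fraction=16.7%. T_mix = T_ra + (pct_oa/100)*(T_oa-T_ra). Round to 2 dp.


T_mix = 75.0 + (16.7/100)*(87.5-75.0) = 77.09 F

77.09 F


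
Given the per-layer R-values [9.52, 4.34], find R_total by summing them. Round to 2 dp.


R_total = 9.52 + 4.34 = 13.86

13.86


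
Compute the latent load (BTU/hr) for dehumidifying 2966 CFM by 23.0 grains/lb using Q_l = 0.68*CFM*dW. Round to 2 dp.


Q = 0.68 * 2966 * 23.0 = 46388.24 BTU/hr

46388.24 BTU/hr


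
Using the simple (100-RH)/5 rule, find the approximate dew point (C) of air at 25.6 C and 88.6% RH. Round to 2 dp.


Td = 25.6 - (100-88.6)/5 = 23.32 C

23.32 C


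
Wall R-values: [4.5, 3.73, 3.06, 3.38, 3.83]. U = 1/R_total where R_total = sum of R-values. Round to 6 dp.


R_total = 4.5 + 3.73 + 3.06 + 3.38 + 3.83 = 18.50
U = 1/18.50 = 0.054054

0.054054


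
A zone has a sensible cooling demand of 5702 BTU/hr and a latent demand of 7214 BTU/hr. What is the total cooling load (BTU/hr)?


Qt = 5702 + 7214 = 12916 BTU/hr

12916 BTU/hr


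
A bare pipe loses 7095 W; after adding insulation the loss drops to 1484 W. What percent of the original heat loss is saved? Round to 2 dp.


Savings = ((7095-1484)/7095)*100 = 79.08 %

79.08 %


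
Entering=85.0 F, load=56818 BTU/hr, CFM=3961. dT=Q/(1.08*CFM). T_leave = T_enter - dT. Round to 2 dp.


dT = 56818/(1.08*3961) = 13.2818
T_leave = 85.0 - 13.2818 = 71.72 F

71.72 F


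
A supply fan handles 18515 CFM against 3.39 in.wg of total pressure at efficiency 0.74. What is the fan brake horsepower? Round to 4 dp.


BHP = 18515 * 3.39 / (6356 * 0.74) = 13.3447 hp

13.3447 hp


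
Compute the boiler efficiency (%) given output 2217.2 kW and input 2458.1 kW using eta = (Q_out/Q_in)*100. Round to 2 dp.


eta = (2217.2/2458.1)*100 = 90.20 %

90.20 %


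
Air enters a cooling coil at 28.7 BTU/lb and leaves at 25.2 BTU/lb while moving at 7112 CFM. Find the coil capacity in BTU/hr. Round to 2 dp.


Q = 4.5 * 7112 * (28.7 - 25.2) = 112014.00 BTU/hr

112014.00 BTU/hr


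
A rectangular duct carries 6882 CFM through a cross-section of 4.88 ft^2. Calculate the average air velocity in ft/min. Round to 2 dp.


V = 6882 / 4.88 = 1410.25 ft/min

1410.25 ft/min


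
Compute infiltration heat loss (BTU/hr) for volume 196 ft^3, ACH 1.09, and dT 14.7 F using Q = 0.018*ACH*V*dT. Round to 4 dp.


Q = 0.018 * 1.09 * 196 * 14.7 = 56.5291 BTU/hr

56.5291 BTU/hr


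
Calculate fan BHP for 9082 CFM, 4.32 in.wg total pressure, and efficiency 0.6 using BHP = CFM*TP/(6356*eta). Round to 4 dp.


BHP = 9082 * 4.32 / (6356 * 0.6) = 10.2880 hp

10.2880 hp


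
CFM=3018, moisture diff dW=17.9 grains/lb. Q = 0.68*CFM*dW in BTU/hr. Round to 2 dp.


Q = 0.68 * 3018 * 17.9 = 36735.10 BTU/hr

36735.10 BTU/hr


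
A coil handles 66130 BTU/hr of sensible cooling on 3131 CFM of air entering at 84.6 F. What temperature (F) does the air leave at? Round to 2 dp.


dT = 66130/(1.08*3131) = 19.5565
T_leave = 84.6 - 19.5565 = 65.04 F

65.04 F


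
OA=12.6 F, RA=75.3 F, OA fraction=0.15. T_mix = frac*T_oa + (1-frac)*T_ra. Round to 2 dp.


T_mix = 0.15*12.6 + 0.85*75.3 = 65.90 F

65.90 F


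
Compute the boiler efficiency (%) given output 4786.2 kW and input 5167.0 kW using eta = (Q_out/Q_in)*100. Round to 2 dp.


eta = (4786.2/5167.0)*100 = 92.63 %

92.63 %


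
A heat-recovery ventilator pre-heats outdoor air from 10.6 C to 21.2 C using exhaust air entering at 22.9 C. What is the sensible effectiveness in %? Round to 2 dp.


eff = (21.2-10.6)/(22.9-10.6)*100 = 86.18 %

86.18 %


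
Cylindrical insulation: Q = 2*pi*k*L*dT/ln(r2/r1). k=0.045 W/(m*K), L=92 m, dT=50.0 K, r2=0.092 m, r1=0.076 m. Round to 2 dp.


Q = 2*pi*0.045*92*50.0/ln(0.092/0.076) = 6807.56 W

6807.56 W


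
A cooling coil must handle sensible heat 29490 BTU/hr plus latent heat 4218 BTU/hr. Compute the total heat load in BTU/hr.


Qt = 29490 + 4218 = 33708 BTU/hr

33708 BTU/hr


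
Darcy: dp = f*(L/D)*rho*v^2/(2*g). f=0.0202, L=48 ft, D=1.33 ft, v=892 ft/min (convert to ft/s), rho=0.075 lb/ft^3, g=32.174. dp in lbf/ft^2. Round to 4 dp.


v_fps = 892/60 = 14.8667 ft/s
dp = 0.0202*(48/1.33)*0.075*14.8667^2/(2*32.174) = 0.1878 lbf/ft^2

0.1878 lbf/ft^2


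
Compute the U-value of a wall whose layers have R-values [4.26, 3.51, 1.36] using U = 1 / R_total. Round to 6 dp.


R_total = 4.26 + 3.51 + 1.36 = 9.13
U = 1/9.13 = 0.109529

0.109529


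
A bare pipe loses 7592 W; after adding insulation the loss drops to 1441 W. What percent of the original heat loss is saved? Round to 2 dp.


Savings = ((7592-1441)/7592)*100 = 81.02 %

81.02 %


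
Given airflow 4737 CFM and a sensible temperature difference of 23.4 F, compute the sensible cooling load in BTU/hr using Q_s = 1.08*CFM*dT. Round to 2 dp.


Q = 1.08 * 4737 * 23.4 = 119713.46 BTU/hr

119713.46 BTU/hr


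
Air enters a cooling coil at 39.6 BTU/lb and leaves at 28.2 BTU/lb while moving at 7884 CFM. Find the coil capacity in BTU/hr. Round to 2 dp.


Q = 4.5 * 7884 * (39.6 - 28.2) = 404449.20 BTU/hr

404449.20 BTU/hr
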